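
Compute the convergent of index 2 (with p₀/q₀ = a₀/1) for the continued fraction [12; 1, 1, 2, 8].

Using pₖ = aₖpₖ₋₁ + pₖ₋₂, qₖ = aₖqₖ₋₁ + qₖ₋₂ (with p₋₁=1, p₋₂=0, q₋₁=0, q₋₂=1):
  k=0: a=12, p=12, q=1
  k=1: a=1, p=13, q=1
  k=2: a=1, p=25, q=2

25/2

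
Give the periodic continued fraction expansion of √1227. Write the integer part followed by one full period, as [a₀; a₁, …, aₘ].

[35; 35, 70]

a₀ = ⌊√1227⌋ = 35.
With m₀=0, d₀=1 and mₖ₊₁ = dₖaₖ − mₖ, dₖ₊₁ = (n − mₖ₊₁²)/dₖ, aₖ₊₁ = ⌊(a₀+mₖ₊₁)/dₖ₊₁⌋:
  k=1: m=35, d=2, a=35
  k=2: m=35, d=1, a=70
d=1 and a=2a₀=70 at k=2, so the next step gives (m, d) = (35, 2) again — its k=1 value — and the period has length 2.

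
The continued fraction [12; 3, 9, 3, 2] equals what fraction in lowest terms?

Using pₖ = aₖpₖ₋₁ + pₖ₋₂ and qₖ = aₖqₖ₋₁ + qₖ₋₂:
  k=0: a=12, p=12, q=1
  k=1: a=3, p=37, q=3
  k=2: a=9, p=345, q=28
  k=3: a=3, p=1072, q=87
  k=4: a=2, p=2489, q=202

2489/202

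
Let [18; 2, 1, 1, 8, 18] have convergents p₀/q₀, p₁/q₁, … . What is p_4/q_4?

791/43

Using pₖ = aₖpₖ₋₁ + pₖ₋₂, qₖ = aₖqₖ₋₁ + qₖ₋₂ (with p₋₁=1, p₋₂=0, q₋₁=0, q₋₂=1):
  k=0: a=18, p=18, q=1
  k=1: a=2, p=37, q=2
  k=2: a=1, p=55, q=3
  k=3: a=1, p=92, q=5
  k=4: a=8, p=791, q=43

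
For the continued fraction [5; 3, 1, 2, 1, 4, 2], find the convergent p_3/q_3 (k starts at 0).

Using pₖ = aₖpₖ₋₁ + pₖ₋₂, qₖ = aₖqₖ₋₁ + qₖ₋₂ (with p₋₁=1, p₋₂=0, q₋₁=0, q₋₂=1):
  k=0: a=5, p=5, q=1
  k=1: a=3, p=16, q=3
  k=2: a=1, p=21, q=4
  k=3: a=2, p=58, q=11

58/11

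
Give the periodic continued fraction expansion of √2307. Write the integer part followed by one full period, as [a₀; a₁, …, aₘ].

a₀ = ⌊√2307⌋ = 48.

[48; 32, 96]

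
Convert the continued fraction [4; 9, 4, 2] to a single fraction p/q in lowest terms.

341/83

Using pₖ = aₖpₖ₋₁ + pₖ₋₂ and qₖ = aₖqₖ₋₁ + qₖ₋₂:
  k=0: a=4, p=4, q=1
  k=1: a=9, p=37, q=9
  k=2: a=4, p=152, q=37
  k=3: a=2, p=341, q=83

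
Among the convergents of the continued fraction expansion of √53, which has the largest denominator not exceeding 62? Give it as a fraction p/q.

√53 = [7; 3, 1, 1, 3, 14, …] (period length 5).
Convergents:
  p_0/q_0 = 7/1
  p_1/q_1 = 22/3
  p_2/q_2 = 29/4
  p_3/q_3 = 51/7
  p_4/q_4 = 182/25
  p_5/q_5 = 2599/357
q_4 = 25 ≤ 62 < 357 = q_5, so the answer is 182/25.

182/25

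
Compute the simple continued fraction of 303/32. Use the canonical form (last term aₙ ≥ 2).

303 = 9×32 + 15
32 = 2×15 + 2
15 = 7×2 + 1
2 = 2×1 + 0  (stop)
So 303/32 = [9; 2, 7, 2].

[9; 2, 7, 2]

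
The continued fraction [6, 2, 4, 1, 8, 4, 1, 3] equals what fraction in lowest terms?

12178/1887

Fold from the inside: start with 3/1.
  1 + 1/3 = 4/3
  4 + 3/4 = 19/4
  8 + 4/19 = 156/19
  1 + 19/156 = 175/156
  4 + 156/175 = 856/175
  2 + 175/856 = 1887/856
  6 + 856/1887 = 12178/1887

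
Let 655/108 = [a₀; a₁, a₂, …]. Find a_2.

655 = 6·108 + 7   →  a_0 = 6
108 = 15·7 + 3   →  a_1 = 15
7 = 2·3 + 1   →  a_2 = 2

2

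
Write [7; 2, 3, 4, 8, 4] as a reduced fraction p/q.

Using pₖ = aₖpₖ₋₁ + pₖ₋₂ and qₖ = aₖqₖ₋₁ + qₖ₋₂:
  k=0: a=7, p=7, q=1
  k=1: a=2, p=15, q=2
  k=2: a=3, p=52, q=7
  k=3: a=4, p=223, q=30
  k=4: a=8, p=1836, q=247
  k=5: a=4, p=7567, q=1018

7567/1018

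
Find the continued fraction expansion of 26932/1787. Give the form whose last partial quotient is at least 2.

26932 = 15*1787 + 127
1787 = 14*127 + 9
127 = 14*9 + 1
9 = 9*1 + 0  (stop)
So 26932/1787 = [15; 14, 14, 9].

[15; 14, 14, 9]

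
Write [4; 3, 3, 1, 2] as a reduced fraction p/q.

Fold from the inside: start with 2/1.
  1 + 1/2 = 3/2
  3 + 2/3 = 11/3
  3 + 3/11 = 36/11
  4 + 11/36 = 155/36

155/36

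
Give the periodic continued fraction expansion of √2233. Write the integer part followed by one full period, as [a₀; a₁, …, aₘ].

[47; 3, 1, 12, 1, 3, 94]

a₀ = ⌊√2233⌋ = 47.
With m₀=0, d₀=1 and mₖ₊₁ = dₖaₖ − mₖ, dₖ₊₁ = (n − mₖ₊₁²)/dₖ, aₖ₊₁ = ⌊(a₀+mₖ₊₁)/dₖ₊₁⌋:
  k=1: m=47, d=24, a=3
  k=2: m=25, d=67, a=1
  k=3: m=42, d=7, a=12
  k=4: m=42, d=67, a=1
  k=5: m=25, d=24, a=3
  k=6: m=47, d=1, a=94
d=1 and a=2a₀=94 at k=6, so the next step gives (m, d) = (47, 24) again — its k=1 value — and the period has length 6.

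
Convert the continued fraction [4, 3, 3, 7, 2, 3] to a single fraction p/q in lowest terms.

Fold from the inside: start with 3/1.
  2 + 1/3 = 7/3
  7 + 3/7 = 52/7
  3 + 7/52 = 163/52
  3 + 52/163 = 541/163
  4 + 163/541 = 2327/541

2327/541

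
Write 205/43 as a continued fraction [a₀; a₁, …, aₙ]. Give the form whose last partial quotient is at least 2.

205 = 4×43 + 33
43 = 1×33 + 10
33 = 3×10 + 3
10 = 3×3 + 1
3 = 3×1 + 0  (stop)
So 205/43 = [4; 1, 3, 3, 3].

[4; 1, 3, 3, 3]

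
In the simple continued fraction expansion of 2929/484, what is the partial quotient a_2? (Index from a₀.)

2929 = 6·484 + 25   →  a_0 = 6
484 = 19·25 + 9   →  a_1 = 19
25 = 2·9 + 7   →  a_2 = 2

2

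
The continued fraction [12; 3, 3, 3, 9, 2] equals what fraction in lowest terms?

Using pₖ = aₖpₖ₋₁ + pₖ₋₂ and qₖ = aₖqₖ₋₁ + qₖ₋₂:
  k=0: a=12, p=12, q=1
  k=1: a=3, p=37, q=3
  k=2: a=3, p=123, q=10
  k=3: a=3, p=406, q=33
  k=4: a=9, p=3777, q=307
  k=5: a=2, p=7960, q=647

7960/647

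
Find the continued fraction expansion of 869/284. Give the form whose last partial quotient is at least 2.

869 = 3*284 + 17
284 = 16*17 + 12
17 = 1*12 + 5
12 = 2*5 + 2
5 = 2*2 + 1
2 = 2*1 + 0  (stop)
So 869/284 = [3; 16, 1, 2, 2, 2].

[3; 16, 1, 2, 2, 2]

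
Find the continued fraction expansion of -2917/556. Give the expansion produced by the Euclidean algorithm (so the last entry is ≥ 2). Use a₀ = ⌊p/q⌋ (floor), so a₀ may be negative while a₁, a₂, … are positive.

-2917 = -6·556 + 419
556 = 1·419 + 137
419 = 3·137 + 8
137 = 17·8 + 1
8 = 8·1 + 0  (stop)
So -2917/556 = [-6; 1, 3, 17, 8].

[-6; 1, 3, 17, 8]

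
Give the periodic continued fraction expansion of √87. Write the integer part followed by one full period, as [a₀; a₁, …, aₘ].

[9; 3, 18]

a₀ = ⌊√87⌋ = 9.
With m₀=0, d₀=1 and mₖ₊₁ = dₖaₖ − mₖ, dₖ₊₁ = (n − mₖ₊₁²)/dₖ, aₖ₊₁ = ⌊(a₀+mₖ₊₁)/dₖ₊₁⌋:
  k=1: m=9, d=6, a=3
  k=2: m=9, d=1, a=18
d=1 and a=2a₀=18 at k=2, so the next step gives (m, d) = (9, 6) again — its k=1 value — and the period has length 2.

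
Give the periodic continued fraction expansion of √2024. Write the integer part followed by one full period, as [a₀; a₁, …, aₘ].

[44; 1, 88]

a₀ = ⌊√2024⌋ = 44.
With m₀=0, d₀=1 and mₖ₊₁ = dₖaₖ − mₖ, dₖ₊₁ = (n − mₖ₊₁²)/dₖ, aₖ₊₁ = ⌊(a₀+mₖ₊₁)/dₖ₊₁⌋:
  k=1: m=44, d=88, a=1
  k=2: m=44, d=1, a=88
d=1 and a=2a₀=88 at k=2, so the next step gives (m, d) = (44, 88) again — its k=1 value — and the period has length 2.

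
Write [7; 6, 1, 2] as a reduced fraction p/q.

Fold from the inside: start with 2/1.
  1 + 1/2 = 3/2
  6 + 2/3 = 20/3
  7 + 3/20 = 143/20

143/20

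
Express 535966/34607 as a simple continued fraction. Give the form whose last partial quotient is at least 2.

[15; 2, 19, 19, 4, 5, 2]

535966 = 15×34607 + 16861
34607 = 2×16861 + 885
16861 = 19×885 + 46
885 = 19×46 + 11
46 = 4×11 + 2
11 = 5×2 + 1
2 = 2×1 + 0  (stop)
So 535966/34607 = [15; 2, 19, 19, 4, 5, 2].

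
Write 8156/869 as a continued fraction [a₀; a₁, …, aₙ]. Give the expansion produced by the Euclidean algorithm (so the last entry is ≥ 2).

8156 = 9*869 + 335
869 = 2*335 + 199
335 = 1*199 + 136
199 = 1*136 + 63
136 = 2*63 + 10
63 = 6*10 + 3
10 = 3*3 + 1
3 = 3*1 + 0  (stop)
So 8156/869 = [9; 2, 1, 1, 2, 6, 3, 3].

[9; 2, 1, 1, 2, 6, 3, 3]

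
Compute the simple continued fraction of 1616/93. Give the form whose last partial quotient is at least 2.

1616 = 17×93 + 35
93 = 2×35 + 23
35 = 1×23 + 12
23 = 1×12 + 11
12 = 1×11 + 1
11 = 11×1 + 0  (stop)
So 1616/93 = [17; 2, 1, 1, 1, 11].

[17; 2, 1, 1, 1, 11]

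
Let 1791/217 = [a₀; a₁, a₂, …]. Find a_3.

1791 = 8·217 + 55   →  a_0 = 8
217 = 3·55 + 52   →  a_1 = 3
55 = 1·52 + 3   →  a_2 = 1
52 = 17·3 + 1   →  a_3 = 17

17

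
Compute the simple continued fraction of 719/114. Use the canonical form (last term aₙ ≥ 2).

[6; 3, 3, 1, 8]

719 = 6×114 + 35
114 = 3×35 + 9
35 = 3×9 + 8
9 = 1×8 + 1
8 = 8×1 + 0  (stop)
So 719/114 = [6; 3, 3, 1, 8].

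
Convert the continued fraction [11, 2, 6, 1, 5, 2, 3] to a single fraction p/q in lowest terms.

7579/661

Using pₖ = aₖpₖ₋₁ + pₖ₋₂ and qₖ = aₖqₖ₋₁ + qₖ₋₂:
  k=0: a=11, p=11, q=1
  k=1: a=2, p=23, q=2
  k=2: a=6, p=149, q=13
  k=3: a=1, p=172, q=15
  k=4: a=5, p=1009, q=88
  k=5: a=2, p=2190, q=191
  k=6: a=3, p=7579, q=661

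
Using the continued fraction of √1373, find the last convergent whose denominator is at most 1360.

√1373 = [37; 18, 1, 1, 18, 74, …] (period length 5).
Convergents:
  p_0/q_0 = 37/1
  p_1/q_1 = 667/18
  p_2/q_2 = 704/19
  p_3/q_3 = 1371/37
  p_4/q_4 = 25382/685
  p_5/q_5 = 1879639/50727
q_4 = 685 ≤ 1360 < 50727 = q_5, so the answer is 25382/685.

25382/685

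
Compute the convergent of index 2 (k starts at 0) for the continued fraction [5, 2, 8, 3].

Using pₖ = aₖpₖ₋₁ + pₖ₋₂, qₖ = aₖqₖ₋₁ + qₖ₋₂ (with p₋₁=1, p₋₂=0, q₋₁=0, q₋₂=1):
  k=0: a=5, p=5, q=1
  k=1: a=2, p=11, q=2
  k=2: a=8, p=93, q=17

93/17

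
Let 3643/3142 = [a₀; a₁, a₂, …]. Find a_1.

6

3643 = 1·3142 + 501   →  a_0 = 1
3142 = 6·501 + 136   →  a_1 = 6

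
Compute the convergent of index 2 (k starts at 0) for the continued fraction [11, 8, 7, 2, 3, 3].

Using pₖ = aₖpₖ₋₁ + pₖ₋₂, qₖ = aₖqₖ₋₁ + qₖ₋₂ (with p₋₁=1, p₋₂=0, q₋₁=0, q₋₂=1):
  k=0: a=11, p=11, q=1
  k=1: a=8, p=89, q=8
  k=2: a=7, p=634, q=57

634/57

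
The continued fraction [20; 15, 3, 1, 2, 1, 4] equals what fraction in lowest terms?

21751/1084

Fold from the inside: start with 4/1.
  1 + 1/4 = 5/4
  2 + 4/5 = 14/5
  1 + 5/14 = 19/14
  3 + 14/19 = 71/19
  15 + 19/71 = 1084/71
  20 + 71/1084 = 21751/1084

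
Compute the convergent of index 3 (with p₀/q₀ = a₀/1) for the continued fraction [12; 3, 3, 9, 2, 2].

Using pₖ = aₖpₖ₋₁ + pₖ₋₂, qₖ = aₖqₖ₋₁ + qₖ₋₂ (with p₋₁=1, p₋₂=0, q₋₁=0, q₋₂=1):
  k=0: a=12, p=12, q=1
  k=1: a=3, p=37, q=3
  k=2: a=3, p=123, q=10
  k=3: a=9, p=1144, q=93

1144/93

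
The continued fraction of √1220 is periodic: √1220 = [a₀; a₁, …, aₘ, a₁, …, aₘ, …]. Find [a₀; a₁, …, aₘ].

a₀ = ⌊√1220⌋ = 34.
With m₀=0, d₀=1 and mₖ₊₁ = dₖaₖ − mₖ, dₖ₊₁ = (n − mₖ₊₁²)/dₖ, aₖ₊₁ = ⌊(a₀+mₖ₊₁)/dₖ₊₁⌋:
  k=1: m=34, d=64, a=1
  k=2: m=30, d=5, a=12
  k=3: m=30, d=64, a=1
  k=4: m=34, d=1, a=68
d=1 and a=2a₀=68 at k=4, so the next step gives (m, d) = (34, 64) again — its k=1 value — and the period has length 4.

[34; 1, 12, 1, 68]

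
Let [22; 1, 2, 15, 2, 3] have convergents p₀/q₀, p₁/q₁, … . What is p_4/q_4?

Using pₖ = aₖpₖ₋₁ + pₖ₋₂, qₖ = aₖqₖ₋₁ + qₖ₋₂ (with p₋₁=1, p₋₂=0, q₋₁=0, q₋₂=1):
  k=0: a=22, p=22, q=1
  k=1: a=1, p=23, q=1
  k=2: a=2, p=68, q=3
  k=3: a=15, p=1043, q=46
  k=4: a=2, p=2154, q=95

2154/95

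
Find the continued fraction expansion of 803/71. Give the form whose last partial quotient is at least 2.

803 = 11×71 + 22
71 = 3×22 + 5
22 = 4×5 + 2
5 = 2×2 + 1
2 = 2×1 + 0  (stop)
So 803/71 = [11; 3, 4, 2, 2].

[11; 3, 4, 2, 2]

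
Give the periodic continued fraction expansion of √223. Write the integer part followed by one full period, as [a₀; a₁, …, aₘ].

[14; 1, 13, 1, 28]

a₀ = ⌊√223⌋ = 14.
With m₀=0, d₀=1 and mₖ₊₁ = dₖaₖ − mₖ, dₖ₊₁ = (n − mₖ₊₁²)/dₖ, aₖ₊₁ = ⌊(a₀+mₖ₊₁)/dₖ₊₁⌋:
  k=1: m=14, d=27, a=1
  k=2: m=13, d=2, a=13
  k=3: m=13, d=27, a=1
  k=4: m=14, d=1, a=28
d=1 and a=2a₀=28 at k=4, so the next step gives (m, d) = (14, 27) again — its k=1 value — and the period has length 4.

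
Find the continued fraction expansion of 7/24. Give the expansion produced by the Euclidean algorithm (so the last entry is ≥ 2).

[0; 3, 2, 3]

7 = 0·24 + 7
24 = 3·7 + 3
7 = 2·3 + 1
3 = 3·1 + 0  (stop)
So 7/24 = [0; 3, 2, 3].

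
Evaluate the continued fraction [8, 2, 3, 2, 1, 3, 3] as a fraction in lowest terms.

2345/278

Using pₖ = aₖpₖ₋₁ + pₖ₋₂ and qₖ = aₖqₖ₋₁ + qₖ₋₂:
  k=0: a=8, p=8, q=1
  k=1: a=2, p=17, q=2
  k=2: a=3, p=59, q=7
  k=3: a=2, p=135, q=16
  k=4: a=1, p=194, q=23
  k=5: a=3, p=717, q=85
  k=6: a=3, p=2345, q=278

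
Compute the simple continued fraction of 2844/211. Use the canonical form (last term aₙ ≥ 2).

2844 = 13·211 + 101
211 = 2·101 + 9
101 = 11·9 + 2
9 = 4·2 + 1
2 = 2·1 + 0  (stop)
So 2844/211 = [13; 2, 11, 4, 2].

[13; 2, 11, 4, 2]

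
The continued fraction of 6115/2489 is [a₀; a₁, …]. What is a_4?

2

6115 = 2·2489 + 1137   →  a_0 = 2
2489 = 2·1137 + 215   →  a_1 = 2
1137 = 5·215 + 62   →  a_2 = 5
215 = 3·62 + 29   →  a_3 = 3
62 = 2·29 + 4   →  a_4 = 2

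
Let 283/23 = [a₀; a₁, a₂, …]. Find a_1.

3

283 = 12·23 + 7   →  a_0 = 12
23 = 3·7 + 2   →  a_1 = 3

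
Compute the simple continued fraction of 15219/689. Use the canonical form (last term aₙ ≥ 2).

15219 = 22×689 + 61
689 = 11×61 + 18
61 = 3×18 + 7
18 = 2×7 + 4
7 = 1×4 + 3
4 = 1×3 + 1
3 = 3×1 + 0  (stop)
So 15219/689 = [22; 11, 3, 2, 1, 1, 3].

[22; 11, 3, 2, 1, 1, 3]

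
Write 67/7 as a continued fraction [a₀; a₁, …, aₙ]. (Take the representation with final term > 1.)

[9; 1, 1, 3]

67 = 9×7 + 4
7 = 1×4 + 3
4 = 1×3 + 1
3 = 3×1 + 0  (stop)
So 67/7 = [9; 1, 1, 3].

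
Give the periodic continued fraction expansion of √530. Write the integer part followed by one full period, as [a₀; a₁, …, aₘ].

[23; 46]

a₀ = ⌊√530⌋ = 23.
With m₀=0, d₀=1 and mₖ₊₁ = dₖaₖ − mₖ, dₖ₊₁ = (n − mₖ₊₁²)/dₖ, aₖ₊₁ = ⌊(a₀+mₖ₊₁)/dₖ₊₁⌋:
  k=1: m=23, d=1, a=46
d=1 and a=2a₀=46 at k=1, so the next step gives (m, d) = (23, 1) again — its k=1 value — and the period has length 1.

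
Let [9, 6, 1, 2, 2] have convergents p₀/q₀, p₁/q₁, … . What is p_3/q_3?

183/20

Using pₖ = aₖpₖ₋₁ + pₖ₋₂, qₖ = aₖqₖ₋₁ + qₖ₋₂ (with p₋₁=1, p₋₂=0, q₋₁=0, q₋₂=1):
  k=0: a=9, p=9, q=1
  k=1: a=6, p=55, q=6
  k=2: a=1, p=64, q=7
  k=3: a=2, p=183, q=20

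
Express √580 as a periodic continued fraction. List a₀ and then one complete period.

[24; 12, 48]

a₀ = ⌊√580⌋ = 24.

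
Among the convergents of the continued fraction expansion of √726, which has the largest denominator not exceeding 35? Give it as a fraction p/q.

√726 = [26; 1, 16, 1, 52, …] (period length 4).
Convergents:
  p_0/q_0 = 26/1
  p_1/q_1 = 27/1
  p_2/q_2 = 458/17
  p_3/q_3 = 485/18
  p_4/q_4 = 25678/953
q_3 = 18 ≤ 35 < 953 = q_4, so the answer is 485/18.

485/18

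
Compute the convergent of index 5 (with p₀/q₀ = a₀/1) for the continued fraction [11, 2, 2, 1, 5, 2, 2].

Using pₖ = aₖpₖ₋₁ + pₖ₋₂, qₖ = aₖqₖ₋₁ + qₖ₋₂ (with p₋₁=1, p₋₂=0, q₋₁=0, q₋₂=1):
  k=0: a=11, p=11, q=1
  k=1: a=2, p=23, q=2
  k=2: a=2, p=57, q=5
  k=3: a=1, p=80, q=7
  k=4: a=5, p=457, q=40
  k=5: a=2, p=994, q=87

994/87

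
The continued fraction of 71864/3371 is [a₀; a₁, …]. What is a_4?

71864 = 21·3371 + 1073   →  a_0 = 21
3371 = 3·1073 + 152   →  a_1 = 3
1073 = 7·152 + 9   →  a_2 = 7
152 = 16·9 + 8   →  a_3 = 16
9 = 1·8 + 1   →  a_4 = 1

1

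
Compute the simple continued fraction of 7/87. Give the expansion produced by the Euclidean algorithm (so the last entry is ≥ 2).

[0; 12, 2, 3]

7 = 0×87 + 7
87 = 12×7 + 3
7 = 2×3 + 1
3 = 3×1 + 0  (stop)
So 7/87 = [0; 12, 2, 3].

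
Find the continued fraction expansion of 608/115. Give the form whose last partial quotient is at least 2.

608 = 5*115 + 33
115 = 3*33 + 16
33 = 2*16 + 1
16 = 16*1 + 0  (stop)
So 608/115 = [5; 3, 2, 16].

[5; 3, 2, 16]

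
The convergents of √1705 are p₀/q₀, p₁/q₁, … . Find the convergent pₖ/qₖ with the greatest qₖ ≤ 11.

289/7

√1705 = [41; 3, 2, 3, 82, …] (period length 4).
Convergents:
  p_0/q_0 = 41/1
  p_1/q_1 = 124/3
  p_2/q_2 = 289/7
  p_3/q_3 = 991/24
q_2 = 7 ≤ 11 < 24 = q_3, so the answer is 289/7.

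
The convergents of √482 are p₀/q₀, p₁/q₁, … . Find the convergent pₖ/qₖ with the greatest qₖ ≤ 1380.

√482 = [21; 1, 20, 1, 42, …] (period length 4).
Convergents:
  p_0/q_0 = 21/1
  p_1/q_1 = 22/1
  p_2/q_2 = 461/21
  p_3/q_3 = 483/22
  p_4/q_4 = 20747/945
  p_5/q_5 = 21230/967
  p_6/q_6 = 445347/20285
q_5 = 967 ≤ 1380 < 20285 = q_6, so the answer is 21230/967.

21230/967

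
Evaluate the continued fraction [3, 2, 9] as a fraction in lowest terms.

Fold from the inside: start with 9/1.
  2 + 1/9 = 19/9
  3 + 9/19 = 66/19

66/19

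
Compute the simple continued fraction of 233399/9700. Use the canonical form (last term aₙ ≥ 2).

[24; 16, 5, 6, 9, 2]

233399 = 24×9700 + 599
9700 = 16×599 + 116
599 = 5×116 + 19
116 = 6×19 + 2
19 = 9×2 + 1
2 = 2×1 + 0  (stop)
So 233399/9700 = [24; 16, 5, 6, 9, 2].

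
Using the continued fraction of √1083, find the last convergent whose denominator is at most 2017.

√1083 = [32; 1, 9, 1, 64, …] (period length 4).
Convergents:
  p_0/q_0 = 32/1
  p_1/q_1 = 33/1
  p_2/q_2 = 329/10
  p_3/q_3 = 362/11
  p_4/q_4 = 23497/714
  p_5/q_5 = 23859/725
  p_6/q_6 = 238228/7239
q_5 = 725 ≤ 2017 < 7239 = q_6, so the answer is 23859/725.

23859/725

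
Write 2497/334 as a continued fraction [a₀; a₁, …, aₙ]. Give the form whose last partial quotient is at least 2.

[7; 2, 9, 1, 15]

2497 = 7×334 + 159
334 = 2×159 + 16
159 = 9×16 + 15
16 = 1×15 + 1
15 = 15×1 + 0  (stop)
So 2497/334 = [7; 2, 9, 1, 15].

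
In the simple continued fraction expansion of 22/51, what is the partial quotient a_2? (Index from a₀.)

22 = 0·51 + 22   →  a_0 = 0
51 = 2·22 + 7   →  a_1 = 2
22 = 3·7 + 1   →  a_2 = 3

3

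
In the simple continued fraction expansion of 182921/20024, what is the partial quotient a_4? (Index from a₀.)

15

182921 = 9·20024 + 2705   →  a_0 = 9
20024 = 7·2705 + 1089   →  a_1 = 7
2705 = 2·1089 + 527   →  a_2 = 2
1089 = 2·527 + 35   →  a_3 = 2
527 = 15·35 + 2   →  a_4 = 15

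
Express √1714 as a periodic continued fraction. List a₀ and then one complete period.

[41; 2, 2, 82]

a₀ = ⌊√1714⌋ = 41.
With m₀=0, d₀=1 and mₖ₊₁ = dₖaₖ − mₖ, dₖ₊₁ = (n − mₖ₊₁²)/dₖ, aₖ₊₁ = ⌊(a₀+mₖ₊₁)/dₖ₊₁⌋:
  k=1: m=41, d=33, a=2
  k=2: m=25, d=33, a=2
  k=3: m=41, d=1, a=82
d=1 and a=2a₀=82 at k=3, so the next step gives (m, d) = (41, 33) again — its k=1 value — and the period has length 3.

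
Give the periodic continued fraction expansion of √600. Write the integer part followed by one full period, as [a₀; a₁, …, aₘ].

[24; 2, 48]

a₀ = ⌊√600⌋ = 24.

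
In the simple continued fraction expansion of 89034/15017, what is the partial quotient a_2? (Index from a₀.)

89034 = 5·15017 + 13949   →  a_0 = 5
15017 = 1·13949 + 1068   →  a_1 = 1
13949 = 13·1068 + 65   →  a_2 = 13

13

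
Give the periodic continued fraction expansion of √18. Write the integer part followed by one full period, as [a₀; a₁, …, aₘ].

a₀ = ⌊√18⌋ = 4.

[4; 4, 8]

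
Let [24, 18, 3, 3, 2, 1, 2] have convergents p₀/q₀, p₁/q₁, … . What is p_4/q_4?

Using pₖ = aₖpₖ₋₁ + pₖ₋₂, qₖ = aₖqₖ₋₁ + qₖ₋₂ (with p₋₁=1, p₋₂=0, q₋₁=0, q₋₂=1):
  k=0: a=24, p=24, q=1
  k=1: a=18, p=433, q=18
  k=2: a=3, p=1323, q=55
  k=3: a=3, p=4402, q=183
  k=4: a=2, p=10127, q=421

10127/421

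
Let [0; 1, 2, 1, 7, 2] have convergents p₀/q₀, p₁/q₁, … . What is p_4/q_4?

23/31

Using pₖ = aₖpₖ₋₁ + pₖ₋₂, qₖ = aₖqₖ₋₁ + qₖ₋₂ (with p₋₁=1, p₋₂=0, q₋₁=0, q₋₂=1):
  k=0: a=0, p=0, q=1
  k=1: a=1, p=1, q=1
  k=2: a=2, p=2, q=3
  k=3: a=1, p=3, q=4
  k=4: a=7, p=23, q=31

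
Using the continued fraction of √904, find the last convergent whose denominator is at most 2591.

√904 = [30; 15, 60, …] (period length 2).
Convergents:
  p_0/q_0 = 30/1
  p_1/q_1 = 451/15
  p_2/q_2 = 27090/901
  p_3/q_3 = 406801/13530
q_2 = 901 ≤ 2591 < 13530 = q_3, so the answer is 27090/901.

27090/901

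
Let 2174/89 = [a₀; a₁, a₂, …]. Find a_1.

2

2174 = 24·89 + 38   →  a_0 = 24
89 = 2·38 + 13   →  a_1 = 2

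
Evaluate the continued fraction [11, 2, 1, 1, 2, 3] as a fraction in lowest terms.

501/44

Fold from the inside: start with 3/1.
  2 + 1/3 = 7/3
  1 + 3/7 = 10/7
  1 + 7/10 = 17/10
  2 + 10/17 = 44/17
  11 + 17/44 = 501/44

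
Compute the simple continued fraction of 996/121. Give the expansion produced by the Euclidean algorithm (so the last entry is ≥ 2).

996 = 8·121 + 28
121 = 4·28 + 9
28 = 3·9 + 1
9 = 9·1 + 0  (stop)
So 996/121 = [8; 4, 3, 9].

[8; 4, 3, 9]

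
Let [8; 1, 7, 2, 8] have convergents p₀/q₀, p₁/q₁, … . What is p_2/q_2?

Using pₖ = aₖpₖ₋₁ + pₖ₋₂, qₖ = aₖqₖ₋₁ + qₖ₋₂ (with p₋₁=1, p₋₂=0, q₋₁=0, q₋₂=1):
  k=0: a=8, p=8, q=1
  k=1: a=1, p=9, q=1
  k=2: a=7, p=71, q=8

71/8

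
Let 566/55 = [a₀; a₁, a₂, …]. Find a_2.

566 = 10·55 + 16   →  a_0 = 10
55 = 3·16 + 7   →  a_1 = 3
16 = 2·7 + 2   →  a_2 = 2

2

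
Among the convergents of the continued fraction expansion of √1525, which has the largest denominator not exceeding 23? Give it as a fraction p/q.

781/20

√1525 = [39; 19, 1, 1, 19, 78, …] (period length 5).
Convergents:
  p_0/q_0 = 39/1
  p_1/q_1 = 742/19
  p_2/q_2 = 781/20
  p_3/q_3 = 1523/39
q_2 = 20 ≤ 23 < 39 = q_3, so the answer is 781/20.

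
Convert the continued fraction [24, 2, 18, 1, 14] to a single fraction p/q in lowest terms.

14276/583

Using pₖ = aₖpₖ₋₁ + pₖ₋₂ and qₖ = aₖqₖ₋₁ + qₖ₋₂:
  k=0: a=24, p=24, q=1
  k=1: a=2, p=49, q=2
  k=2: a=18, p=906, q=37
  k=3: a=1, p=955, q=39
  k=4: a=14, p=14276, q=583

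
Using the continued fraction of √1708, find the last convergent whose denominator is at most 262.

√1708 = [41; 3, 20, 3, 82, …] (period length 4).
Convergents:
  p_0/q_0 = 41/1
  p_1/q_1 = 124/3
  p_2/q_2 = 2521/61
  p_3/q_3 = 7687/186
  p_4/q_4 = 632855/15313
q_3 = 186 ≤ 262 < 15313 = q_4, so the answer is 7687/186.

7687/186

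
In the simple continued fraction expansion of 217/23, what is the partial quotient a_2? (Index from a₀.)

217 = 9·23 + 10   →  a_0 = 9
23 = 2·10 + 3   →  a_1 = 2
10 = 3·3 + 1   →  a_2 = 3

3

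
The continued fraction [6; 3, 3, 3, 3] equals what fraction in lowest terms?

Using pₖ = aₖpₖ₋₁ + pₖ₋₂ and qₖ = aₖqₖ₋₁ + qₖ₋₂:
  k=0: a=6, p=6, q=1
  k=1: a=3, p=19, q=3
  k=2: a=3, p=63, q=10
  k=3: a=3, p=208, q=33
  k=4: a=3, p=687, q=109

687/109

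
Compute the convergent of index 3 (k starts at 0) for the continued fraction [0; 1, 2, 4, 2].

9/13

Using pₖ = aₖpₖ₋₁ + pₖ₋₂, qₖ = aₖqₖ₋₁ + qₖ₋₂ (with p₋₁=1, p₋₂=0, q₋₁=0, q₋₂=1):
  k=0: a=0, p=0, q=1
  k=1: a=1, p=1, q=1
  k=2: a=2, p=2, q=3
  k=3: a=4, p=9, q=13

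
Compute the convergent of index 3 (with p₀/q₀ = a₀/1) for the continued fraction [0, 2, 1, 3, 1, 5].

Using pₖ = aₖpₖ₋₁ + pₖ₋₂, qₖ = aₖqₖ₋₁ + qₖ₋₂ (with p₋₁=1, p₋₂=0, q₋₁=0, q₋₂=1):
  k=0: a=0, p=0, q=1
  k=1: a=2, p=1, q=2
  k=2: a=1, p=1, q=3
  k=3: a=3, p=4, q=11

4/11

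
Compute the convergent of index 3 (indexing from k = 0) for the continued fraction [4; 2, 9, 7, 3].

Using pₖ = aₖpₖ₋₁ + pₖ₋₂, qₖ = aₖqₖ₋₁ + qₖ₋₂ (with p₋₁=1, p₋₂=0, q₋₁=0, q₋₂=1):
  k=0: a=4, p=4, q=1
  k=1: a=2, p=9, q=2
  k=2: a=9, p=85, q=19
  k=3: a=7, p=604, q=135

604/135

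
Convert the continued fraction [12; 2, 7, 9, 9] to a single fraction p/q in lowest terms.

Fold from the inside: start with 9/1.
  9 + 1/9 = 82/9
  7 + 9/82 = 583/82
  2 + 82/583 = 1248/583
  12 + 583/1248 = 15559/1248

15559/1248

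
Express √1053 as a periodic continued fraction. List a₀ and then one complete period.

a₀ = ⌊√1053⌋ = 32.
With m₀=0, d₀=1 and mₖ₊₁ = dₖaₖ − mₖ, dₖ₊₁ = (n − mₖ₊₁²)/dₖ, aₖ₊₁ = ⌊(a₀+mₖ₊₁)/dₖ₊₁⌋:
  k=1: m=32, d=29, a=2
  k=2: m=26, d=13, a=4
  k=3: m=26, d=29, a=2
  k=4: m=32, d=1, a=64
d=1 and a=2a₀=64 at k=4, so the next step gives (m, d) = (32, 29) again — its k=1 value — and the period has length 4.

[32; 2, 4, 2, 64]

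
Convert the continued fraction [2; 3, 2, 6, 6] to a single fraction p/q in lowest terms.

634/277

Fold from the inside: start with 6/1.
  6 + 1/6 = 37/6
  2 + 6/37 = 80/37
  3 + 37/80 = 277/80
  2 + 80/277 = 634/277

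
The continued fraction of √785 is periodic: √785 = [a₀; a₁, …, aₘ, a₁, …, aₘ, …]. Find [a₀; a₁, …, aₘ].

a₀ = ⌊√785⌋ = 28.
With m₀=0, d₀=1 and mₖ₊₁ = dₖaₖ − mₖ, dₖ₊₁ = (n − mₖ₊₁²)/dₖ, aₖ₊₁ = ⌊(a₀+mₖ₊₁)/dₖ₊₁⌋:
  k=1: m=28, d=1, a=56
d=1 and a=2a₀=56 at k=1, so the next step gives (m, d) = (28, 1) again — its k=1 value — and the period has length 1.

[28; 56]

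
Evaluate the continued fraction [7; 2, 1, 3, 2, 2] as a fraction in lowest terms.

Using pₖ = aₖpₖ₋₁ + pₖ₋₂ and qₖ = aₖqₖ₋₁ + qₖ₋₂:
  k=0: a=7, p=7, q=1
  k=1: a=2, p=15, q=2
  k=2: a=1, p=22, q=3
  k=3: a=3, p=81, q=11
  k=4: a=2, p=184, q=25
  k=5: a=2, p=449, q=61

449/61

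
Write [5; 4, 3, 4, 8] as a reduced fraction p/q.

2412/461

Using pₖ = aₖpₖ₋₁ + pₖ₋₂ and qₖ = aₖqₖ₋₁ + qₖ₋₂:
  k=0: a=5, p=5, q=1
  k=1: a=4, p=21, q=4
  k=2: a=3, p=68, q=13
  k=3: a=4, p=293, q=56
  k=4: a=8, p=2412, q=461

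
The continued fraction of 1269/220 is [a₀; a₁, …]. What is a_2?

1269 = 5·220 + 169   →  a_0 = 5
220 = 1·169 + 51   →  a_1 = 1
169 = 3·51 + 16   →  a_2 = 3

3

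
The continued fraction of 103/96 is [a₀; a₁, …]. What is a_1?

103 = 1·96 + 7   →  a_0 = 1
96 = 13·7 + 5   →  a_1 = 13

13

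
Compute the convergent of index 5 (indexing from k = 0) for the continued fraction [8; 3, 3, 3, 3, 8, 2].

7514/905

Using pₖ = aₖpₖ₋₁ + pₖ₋₂, qₖ = aₖqₖ₋₁ + qₖ₋₂ (with p₋₁=1, p₋₂=0, q₋₁=0, q₋₂=1):
  k=0: a=8, p=8, q=1
  k=1: a=3, p=25, q=3
  k=2: a=3, p=83, q=10
  k=3: a=3, p=274, q=33
  k=4: a=3, p=905, q=109
  k=5: a=8, p=7514, q=905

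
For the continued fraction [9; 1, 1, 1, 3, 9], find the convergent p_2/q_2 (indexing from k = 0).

19/2

Using pₖ = aₖpₖ₋₁ + pₖ₋₂, qₖ = aₖqₖ₋₁ + qₖ₋₂ (with p₋₁=1, p₋₂=0, q₋₁=0, q₋₂=1):
  k=0: a=9, p=9, q=1
  k=1: a=1, p=10, q=1
  k=2: a=1, p=19, q=2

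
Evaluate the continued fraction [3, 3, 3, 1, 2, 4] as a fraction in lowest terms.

Fold from the inside: start with 4/1.
  2 + 1/4 = 9/4
  1 + 4/9 = 13/9
  3 + 9/13 = 48/13
  3 + 13/48 = 157/48
  3 + 48/157 = 519/157

519/157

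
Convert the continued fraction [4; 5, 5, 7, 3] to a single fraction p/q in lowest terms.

2461/587

Using pₖ = aₖpₖ₋₁ + pₖ₋₂ and qₖ = aₖqₖ₋₁ + qₖ₋₂:
  k=0: a=4, p=4, q=1
  k=1: a=5, p=21, q=5
  k=2: a=5, p=109, q=26
  k=3: a=7, p=784, q=187
  k=4: a=3, p=2461, q=587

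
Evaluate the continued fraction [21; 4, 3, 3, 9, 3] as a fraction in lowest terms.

26392/1243

Fold from the inside: start with 3/1.
  9 + 1/3 = 28/3
  3 + 3/28 = 87/28
  3 + 28/87 = 289/87
  4 + 87/289 = 1243/289
  21 + 289/1243 = 26392/1243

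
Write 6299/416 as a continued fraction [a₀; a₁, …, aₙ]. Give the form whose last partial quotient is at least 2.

[15; 7, 19, 1, 2]

6299 = 15·416 + 59
416 = 7·59 + 3
59 = 19·3 + 2
3 = 1·2 + 1
2 = 2·1 + 0  (stop)
So 6299/416 = [15; 7, 19, 1, 2].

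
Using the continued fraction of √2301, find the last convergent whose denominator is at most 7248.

147312/3071

√2301 = [47; 1, 30, 1, 94, …] (period length 4).
Convergents:
  p_0/q_0 = 47/1
  p_1/q_1 = 48/1
  p_2/q_2 = 1487/31
  p_3/q_3 = 1535/32
  p_4/q_4 = 145777/3039
  p_5/q_5 = 147312/3071
  p_6/q_6 = 4565137/95169
q_5 = 3071 ≤ 7248 < 95169 = q_6, so the answer is 147312/3071.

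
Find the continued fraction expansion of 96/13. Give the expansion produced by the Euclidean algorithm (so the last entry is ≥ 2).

[7; 2, 1, 1, 2]

96 = 7×13 + 5
13 = 2×5 + 3
5 = 1×3 + 2
3 = 1×2 + 1
2 = 2×1 + 0  (stop)
So 96/13 = [7; 2, 1, 1, 2].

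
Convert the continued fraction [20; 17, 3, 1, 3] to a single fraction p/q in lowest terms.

Fold from the inside: start with 3/1.
  1 + 1/3 = 4/3
  3 + 3/4 = 15/4
  17 + 4/15 = 259/15
  20 + 15/259 = 5195/259

5195/259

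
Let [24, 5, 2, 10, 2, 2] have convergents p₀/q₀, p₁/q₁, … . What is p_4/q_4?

5828/241

Using pₖ = aₖpₖ₋₁ + pₖ₋₂, qₖ = aₖqₖ₋₁ + qₖ₋₂ (with p₋₁=1, p₋₂=0, q₋₁=0, q₋₂=1):
  k=0: a=24, p=24, q=1
  k=1: a=5, p=121, q=5
  k=2: a=2, p=266, q=11
  k=3: a=10, p=2781, q=115
  k=4: a=2, p=5828, q=241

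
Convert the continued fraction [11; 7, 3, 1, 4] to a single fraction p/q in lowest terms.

Fold from the inside: start with 4/1.
  1 + 1/4 = 5/4
  3 + 4/5 = 19/5
  7 + 5/19 = 138/19
  11 + 19/138 = 1537/138

1537/138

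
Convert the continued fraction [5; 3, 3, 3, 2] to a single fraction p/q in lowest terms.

Fold from the inside: start with 2/1.
  3 + 1/2 = 7/2
  3 + 2/7 = 23/7
  3 + 7/23 = 76/23
  5 + 23/76 = 403/76

403/76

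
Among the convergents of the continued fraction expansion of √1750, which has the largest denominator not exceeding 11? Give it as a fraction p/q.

√1750 = [41; 1, 4, 1, 82, …] (period length 4).
Convergents:
  p_0/q_0 = 41/1
  p_1/q_1 = 42/1
  p_2/q_2 = 209/5
  p_3/q_3 = 251/6
  p_4/q_4 = 20791/497
q_3 = 6 ≤ 11 < 497 = q_4, so the answer is 251/6.

251/6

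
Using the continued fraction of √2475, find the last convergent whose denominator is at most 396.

19651/395

√2475 = [49; 1, 2, 1, 98, …] (period length 4).
Convergents:
  p_0/q_0 = 49/1
  p_1/q_1 = 50/1
  p_2/q_2 = 149/3
  p_3/q_3 = 199/4
  p_4/q_4 = 19651/395
  p_5/q_5 = 19850/399
q_4 = 395 ≤ 396 < 399 = q_5, so the answer is 19651/395.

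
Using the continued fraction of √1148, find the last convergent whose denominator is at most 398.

√1148 = [33; 1, 7, 2, 16, 2, 7, 1, 66, …] (period length 8).
Convergents:
  p_0/q_0 = 33/1
  p_1/q_1 = 34/1
  p_2/q_2 = 271/8
  p_3/q_3 = 576/17
  p_4/q_4 = 9487/280
  p_5/q_5 = 19550/577
q_4 = 280 ≤ 398 < 577 = q_5, so the answer is 9487/280.

9487/280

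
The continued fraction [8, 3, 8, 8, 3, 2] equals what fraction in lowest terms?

Using pₖ = aₖpₖ₋₁ + pₖ₋₂ and qₖ = aₖqₖ₋₁ + qₖ₋₂:
  k=0: a=8, p=8, q=1
  k=1: a=3, p=25, q=3
  k=2: a=8, p=208, q=25
  k=3: a=8, p=1689, q=203
  k=4: a=3, p=5275, q=634
  k=5: a=2, p=12239, q=1471

12239/1471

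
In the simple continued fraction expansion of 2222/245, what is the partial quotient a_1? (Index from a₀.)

2222 = 9·245 + 17   →  a_0 = 9
245 = 14·17 + 7   →  a_1 = 14

14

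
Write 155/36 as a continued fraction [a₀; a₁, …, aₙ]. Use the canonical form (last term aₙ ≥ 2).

155 = 4·36 + 11
36 = 3·11 + 3
11 = 3·3 + 2
3 = 1·2 + 1
2 = 2·1 + 0  (stop)
So 155/36 = [4; 3, 3, 1, 2].

[4; 3, 3, 1, 2]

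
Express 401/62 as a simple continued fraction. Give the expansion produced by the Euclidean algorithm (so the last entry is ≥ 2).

[6; 2, 7, 4]

401 = 6·62 + 29
62 = 2·29 + 4
29 = 7·4 + 1
4 = 4·1 + 0  (stop)
So 401/62 = [6; 2, 7, 4].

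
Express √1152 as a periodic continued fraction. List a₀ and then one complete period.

[33; 1, 15, 1, 66]

a₀ = ⌊√1152⌋ = 33.
With m₀=0, d₀=1 and mₖ₊₁ = dₖaₖ − mₖ, dₖ₊₁ = (n − mₖ₊₁²)/dₖ, aₖ₊₁ = ⌊(a₀+mₖ₊₁)/dₖ₊₁⌋:
  k=1: m=33, d=63, a=1
  k=2: m=30, d=4, a=15
  k=3: m=30, d=63, a=1
  k=4: m=33, d=1, a=66
d=1 and a=2a₀=66 at k=4, so the next step gives (m, d) = (33, 63) again — its k=1 value — and the period has length 4.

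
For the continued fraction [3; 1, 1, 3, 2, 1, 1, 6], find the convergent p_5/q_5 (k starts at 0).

82/23

Using pₖ = aₖpₖ₋₁ + pₖ₋₂, qₖ = aₖqₖ₋₁ + qₖ₋₂ (with p₋₁=1, p₋₂=0, q₋₁=0, q₋₂=1):
  k=0: a=3, p=3, q=1
  k=1: a=1, p=4, q=1
  k=2: a=1, p=7, q=2
  k=3: a=3, p=25, q=7
  k=4: a=2, p=57, q=16
  k=5: a=1, p=82, q=23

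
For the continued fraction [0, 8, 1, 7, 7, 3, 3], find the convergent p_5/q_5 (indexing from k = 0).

179/1589

Using pₖ = aₖpₖ₋₁ + pₖ₋₂, qₖ = aₖqₖ₋₁ + qₖ₋₂ (with p₋₁=1, p₋₂=0, q₋₁=0, q₋₂=1):
  k=0: a=0, p=0, q=1
  k=1: a=8, p=1, q=8
  k=2: a=1, p=1, q=9
  k=3: a=7, p=8, q=71
  k=4: a=7, p=57, q=506
  k=5: a=3, p=179, q=1589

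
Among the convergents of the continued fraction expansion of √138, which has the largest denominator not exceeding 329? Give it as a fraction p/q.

√138 = [11; 1, 2, 1, 22, …] (period length 4).
Convergents:
  p_0/q_0 = 11/1
  p_1/q_1 = 12/1
  p_2/q_2 = 35/3
  p_3/q_3 = 47/4
  p_4/q_4 = 1069/91
  p_5/q_5 = 1116/95
  p_6/q_6 = 3301/281
  p_7/q_7 = 4417/376
q_6 = 281 ≤ 329 < 376 = q_7, so the answer is 3301/281.

3301/281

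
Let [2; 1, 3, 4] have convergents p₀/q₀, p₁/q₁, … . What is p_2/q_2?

11/4

Using pₖ = aₖpₖ₋₁ + pₖ₋₂, qₖ = aₖqₖ₋₁ + qₖ₋₂ (with p₋₁=1, p₋₂=0, q₋₁=0, q₋₂=1):
  k=0: a=2, p=2, q=1
  k=1: a=1, p=3, q=1
  k=2: a=3, p=11, q=4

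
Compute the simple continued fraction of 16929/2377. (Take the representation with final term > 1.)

[7; 8, 5, 11, 2, 2]

16929 = 7*2377 + 290
2377 = 8*290 + 57
290 = 5*57 + 5
57 = 11*5 + 2
5 = 2*2 + 1
2 = 2*1 + 0  (stop)
So 16929/2377 = [7; 8, 5, 11, 2, 2].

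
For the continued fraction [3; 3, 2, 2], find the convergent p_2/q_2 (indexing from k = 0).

Using pₖ = aₖpₖ₋₁ + pₖ₋₂, qₖ = aₖqₖ₋₁ + qₖ₋₂ (with p₋₁=1, p₋₂=0, q₋₁=0, q₋₂=1):
  k=0: a=3, p=3, q=1
  k=1: a=3, p=10, q=3
  k=2: a=2, p=23, q=7

23/7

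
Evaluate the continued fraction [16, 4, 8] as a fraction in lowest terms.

536/33

Using pₖ = aₖpₖ₋₁ + pₖ₋₂ and qₖ = aₖqₖ₋₁ + qₖ₋₂:
  k=0: a=16, p=16, q=1
  k=1: a=4, p=65, q=4
  k=2: a=8, p=536, q=33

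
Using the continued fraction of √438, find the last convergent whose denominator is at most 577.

√438 = [20; 1, 12, 1, 40, …] (period length 4).
Convergents:
  p_0/q_0 = 20/1
  p_1/q_1 = 21/1
  p_2/q_2 = 272/13
  p_3/q_3 = 293/14
  p_4/q_4 = 11992/573
  p_5/q_5 = 12285/587
q_4 = 573 ≤ 577 < 587 = q_5, so the answer is 11992/573.

11992/573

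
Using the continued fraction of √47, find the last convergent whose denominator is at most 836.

√47 = [6; 1, 5, 1, 12, …] (period length 4).
Convergents:
  p_0/q_0 = 6/1
  p_1/q_1 = 7/1
  p_2/q_2 = 41/6
  p_3/q_3 = 48/7
  p_4/q_4 = 617/90
  p_5/q_5 = 665/97
  p_6/q_6 = 3942/575
  p_7/q_7 = 4607/672
  p_8/q_8 = 59226/8639
q_7 = 672 ≤ 836 < 8639 = q_8, so the answer is 4607/672.

4607/672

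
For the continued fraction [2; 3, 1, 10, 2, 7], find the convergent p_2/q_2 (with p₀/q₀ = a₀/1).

Using pₖ = aₖpₖ₋₁ + pₖ₋₂, qₖ = aₖqₖ₋₁ + qₖ₋₂ (with p₋₁=1, p₋₂=0, q₋₁=0, q₋₂=1):
  k=0: a=2, p=2, q=1
  k=1: a=3, p=7, q=3
  k=2: a=1, p=9, q=4

9/4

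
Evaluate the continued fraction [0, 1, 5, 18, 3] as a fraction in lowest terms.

278/333

Fold from the inside: start with 3/1.
  18 + 1/3 = 55/3
  5 + 3/55 = 278/55
  1 + 55/278 = 333/278
  0 + 278/333 = 278/333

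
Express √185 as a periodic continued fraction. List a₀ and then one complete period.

a₀ = ⌊√185⌋ = 13.
With m₀=0, d₀=1 and mₖ₊₁ = dₖaₖ − mₖ, dₖ₊₁ = (n − mₖ₊₁²)/dₖ, aₖ₊₁ = ⌊(a₀+mₖ₊₁)/dₖ₊₁⌋:
  k=1: m=13, d=16, a=1
  k=2: m=3, d=11, a=1
  k=3: m=8, d=11, a=1
  k=4: m=3, d=16, a=1
  k=5: m=13, d=1, a=26
d=1 and a=2a₀=26 at k=5, so the next step gives (m, d) = (13, 16) again — its k=1 value — and the period has length 5.

[13; 1, 1, 1, 1, 26]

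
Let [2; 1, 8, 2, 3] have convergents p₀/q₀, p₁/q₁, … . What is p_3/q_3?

Using pₖ = aₖpₖ₋₁ + pₖ₋₂, qₖ = aₖqₖ₋₁ + qₖ₋₂ (with p₋₁=1, p₋₂=0, q₋₁=0, q₋₂=1):
  k=0: a=2, p=2, q=1
  k=1: a=1, p=3, q=1
  k=2: a=8, p=26, q=9
  k=3: a=2, p=55, q=19

55/19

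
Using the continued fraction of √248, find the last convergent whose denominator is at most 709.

7937/504

√248 = [15; 1, 2, 1, 30, …] (period length 4).
Convergents:
  p_0/q_0 = 15/1
  p_1/q_1 = 16/1
  p_2/q_2 = 47/3
  p_3/q_3 = 63/4
  p_4/q_4 = 1937/123
  p_5/q_5 = 2000/127
  p_6/q_6 = 5937/377
  p_7/q_7 = 7937/504
  p_8/q_8 = 244047/15497
q_7 = 504 ≤ 709 < 15497 = q_8, so the answer is 7937/504.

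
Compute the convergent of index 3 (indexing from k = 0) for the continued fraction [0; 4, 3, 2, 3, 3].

Using pₖ = aₖpₖ₋₁ + pₖ₋₂, qₖ = aₖqₖ₋₁ + qₖ₋₂ (with p₋₁=1, p₋₂=0, q₋₁=0, q₋₂=1):
  k=0: a=0, p=0, q=1
  k=1: a=4, p=1, q=4
  k=2: a=3, p=3, q=13
  k=3: a=2, p=7, q=30

7/30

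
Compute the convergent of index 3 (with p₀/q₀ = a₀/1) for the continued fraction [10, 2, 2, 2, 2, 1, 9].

125/12

Using pₖ = aₖpₖ₋₁ + pₖ₋₂, qₖ = aₖqₖ₋₁ + qₖ₋₂ (with p₋₁=1, p₋₂=0, q₋₁=0, q₋₂=1):
  k=0: a=10, p=10, q=1
  k=1: a=2, p=21, q=2
  k=2: a=2, p=52, q=5
  k=3: a=2, p=125, q=12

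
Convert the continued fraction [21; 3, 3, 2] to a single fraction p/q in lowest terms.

Fold from the inside: start with 2/1.
  3 + 1/2 = 7/2
  3 + 2/7 = 23/7
  21 + 7/23 = 490/23

490/23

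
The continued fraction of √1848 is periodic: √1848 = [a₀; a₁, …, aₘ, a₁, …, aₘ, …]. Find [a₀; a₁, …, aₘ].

a₀ = ⌊√1848⌋ = 42.
With m₀=0, d₀=1 and mₖ₊₁ = dₖaₖ − mₖ, dₖ₊₁ = (n − mₖ₊₁²)/dₖ, aₖ₊₁ = ⌊(a₀+mₖ₊₁)/dₖ₊₁⌋:
  k=1: m=42, d=84, a=1
  k=2: m=42, d=1, a=84
d=1 and a=2a₀=84 at k=2, so the next step gives (m, d) = (42, 84) again — its k=1 value — and the period has length 2.

[42; 1, 84]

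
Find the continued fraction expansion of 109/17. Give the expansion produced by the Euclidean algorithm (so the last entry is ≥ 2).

[6; 2, 2, 3]

109 = 6·17 + 7
17 = 2·7 + 3
7 = 2·3 + 1
3 = 3·1 + 0  (stop)
So 109/17 = [6; 2, 2, 3].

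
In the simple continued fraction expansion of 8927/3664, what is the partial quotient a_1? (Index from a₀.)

8927 = 2·3664 + 1599   →  a_0 = 2
3664 = 2·1599 + 466   →  a_1 = 2

2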